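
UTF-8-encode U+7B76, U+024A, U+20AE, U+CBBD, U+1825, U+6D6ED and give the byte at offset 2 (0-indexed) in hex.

U+7B76 → 3-byte form E7 AD B6 at offsets 0–2.
Offset 2 falls in char 1's range; it's byte 3 of E7 AD B6 = 0xB6.

0xB6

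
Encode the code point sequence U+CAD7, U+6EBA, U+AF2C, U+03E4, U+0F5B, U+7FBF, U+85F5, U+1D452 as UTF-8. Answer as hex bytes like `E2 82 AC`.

EC AB 97 E6 BA BA EA BC AC CF A4 E0 BD 9B E7 BE BF E8 97 B5 F0 9D 91 92

U+CAD7: 3-byte form → EC AB 97.
U+6EBA: 3-byte form → E6 BA BA.
U+AF2C: 3-byte form → EA BC AC.
U+03E4: 2-byte form → CF A4.
U+0F5B: 3-byte form → E0 BD 9B.
U+7FBF: 3-byte form → E7 BE BF.
U+85F5: 3-byte form → E8 97 B5.
U+1D452: 4-byte form → F0 9D 91 92.
Concatenated (24 bytes): EC AB 97 E6 BA BA EA BC AC CF A4 E0 BD 9B E7 BE BF E8 97 B5 F0 9D 91 92.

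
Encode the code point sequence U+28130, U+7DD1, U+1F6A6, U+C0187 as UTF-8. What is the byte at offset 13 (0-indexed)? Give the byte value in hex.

U+28130 → 4-byte form F0 A8 84 B0 at offsets 0–3.
U+7DD1 → 3-byte form E7 B7 91 at offsets 4–6.
U+1F6A6 → 4-byte form F0 9F 9A A6 at offsets 7–10.
U+C0187 → 4-byte form F3 80 86 87 at offsets 11–14.
Offset 13 falls in char 4's range; it's byte 3 of F3 80 86 87 = 0x86.

0x86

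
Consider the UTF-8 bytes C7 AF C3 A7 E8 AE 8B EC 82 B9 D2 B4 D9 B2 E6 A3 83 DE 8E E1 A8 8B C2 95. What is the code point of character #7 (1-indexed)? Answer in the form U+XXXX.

U+68C3

Offset 0: leading byte 0xC7 = 11000111 → 2-byte char #1 = C7 AF.
Offset 2: leading byte 0xC3 = 11000011 → 2-byte char #2 = C3 A7.
Offset 4: leading byte 0xE8 = 11101000 → 3-byte char #3 = E8 AE 8B.
Offset 7: leading byte 0xEC = 11101100 → 3-byte char #4 = EC 82 B9.
Offset 10: leading byte 0xD2 = 11010010 → 2-byte char #5 = D2 B4.
Offset 12: leading byte 0xD9 = 11011001 → 2-byte char #6 = D9 B2.
Offset 14: leading byte 0xE6 = 11100110 → 3-byte char #7 = E6 A3 83.
Leading byte 0xE6 = 11100110 matches 1110xxxx → 3-byte sequence.
Byte 1: 0xE6 = 11100110, payload 0110 (4 bits).
Byte 2: 0xA3 = 10100011 (10xxxxxx ✓), payload 100011.
Byte 3: 0x83 = 10000011 (10xxxxxx ✓), payload 000011.
Concatenate: 0110100011000011 = 0x68C3 (16 bits → U+68C3).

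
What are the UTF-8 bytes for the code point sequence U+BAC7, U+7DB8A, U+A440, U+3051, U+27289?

U+BAC7: 3-byte form → EB AB 87.
U+7DB8A: 4-byte form → F1 BD AE 8A.
U+A440: 3-byte form → EA 91 80.
U+3051: 3-byte form → E3 81 91.
U+27289: 4-byte form → F0 A7 8A 89.
Concatenated (17 bytes): EB AB 87 F1 BD AE 8A EA 91 80 E3 81 91 F0 A7 8A 89.

EB AB 87 F1 BD AE 8A EA 91 80 E3 81 91 F0 A7 8A 89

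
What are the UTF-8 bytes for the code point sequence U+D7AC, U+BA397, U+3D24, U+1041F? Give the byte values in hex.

ED 9E AC F2 BA 8E 97 E3 B4 A4 F0 90 90 9F

U+D7AC: 3-byte form → ED 9E AC.
U+BA397: 4-byte form → F2 BA 8E 97.
U+3D24: 3-byte form → E3 B4 A4.
U+1041F: 4-byte form → F0 90 90 9F.
Concatenated (14 bytes): ED 9E AC F2 BA 8E 97 E3 B4 A4 F0 90 90 9F.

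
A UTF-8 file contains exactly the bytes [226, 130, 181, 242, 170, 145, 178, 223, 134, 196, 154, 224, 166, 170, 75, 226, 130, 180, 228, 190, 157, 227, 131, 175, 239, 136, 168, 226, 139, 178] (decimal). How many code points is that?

11

Byte at offset 0: 0xE2 = 11100010 → 3-byte char (#1). Advance 3.
Byte at offset 3: 0xF2 = 11110010 → 4-byte char (#2). Advance 4.
Byte at offset 7: 0xDF = 11011111 → 2-byte char (#3). Advance 2.
Byte at offset 9: 0xC4 = 11000100 → 2-byte char (#4). Advance 2.
Byte at offset 11: 0xE0 = 11100000 → 3-byte char (#5). Advance 3.
Byte at offset 14: 0x4B = 01001011 → 1-byte char (#6). Advance 1.
Byte at offset 15: 0xE2 = 11100010 → 3-byte char (#7). Advance 3.
Byte at offset 18: 0xE4 = 11100100 → 3-byte char (#8). Advance 3.
Byte at offset 21: 0xE3 = 11100011 → 3-byte char (#9). Advance 3.
Byte at offset 24: 0xEF = 11101111 → 3-byte char (#10). Advance 3.
Byte at offset 27: 0xE2 = 11100010 → 3-byte char (#11). Advance 3.
Reached end at offset 30 after 11 code points.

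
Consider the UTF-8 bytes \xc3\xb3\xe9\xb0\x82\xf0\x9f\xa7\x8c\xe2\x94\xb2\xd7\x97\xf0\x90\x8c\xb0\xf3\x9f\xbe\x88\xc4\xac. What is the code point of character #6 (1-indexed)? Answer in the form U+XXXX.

U+10330

Offset 0: leading byte 0xC3 = 11000011 → 2-byte char #1 = C3 B3.
Offset 2: leading byte 0xE9 = 11101001 → 3-byte char #2 = E9 B0 82.
Offset 5: leading byte 0xF0 = 11110000 → 4-byte char #3 = F0 9F A7 8C.
Offset 9: leading byte 0xE2 = 11100010 → 3-byte char #4 = E2 94 B2.
Offset 12: leading byte 0xD7 = 11010111 → 2-byte char #5 = D7 97.
Offset 14: leading byte 0xF0 = 11110000 → 4-byte char #6 = F0 90 8C B0.
Leading byte 0xF0 = 11110000 matches 11110xxx → 4-byte sequence.
Byte 1: 0xF0 = 11110000, payload 000 (3 bits).
Byte 2: 0x90 = 10010000 (10xxxxxx ✓), payload 010000.
Byte 3: 0x8C = 10001100 (10xxxxxx ✓), payload 001100.
Byte 4: 0xB0 = 10110000 (10xxxxxx ✓), payload 110000.
Concatenate: 000010000001100110000 = 0x10330 (21 bits → U+10330).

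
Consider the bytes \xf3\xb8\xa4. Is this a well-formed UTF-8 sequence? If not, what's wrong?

Leading byte 0xF3 = 11110011 → 4-byte form, but only 3 bytes are present.

invalid (sequence truncated)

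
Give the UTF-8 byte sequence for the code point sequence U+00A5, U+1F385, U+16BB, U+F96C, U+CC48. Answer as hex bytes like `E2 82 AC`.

U+00A5: 2-byte form → C2 A5.
U+1F385: 4-byte form → F0 9F 8E 85.
U+16BB: 3-byte form → E1 9A BB.
U+F96C: 3-byte form → EF A5 AC.
U+CC48: 3-byte form → EC B1 88.
Concatenated (15 bytes): C2 A5 F0 9F 8E 85 E1 9A BB EF A5 AC EC B1 88.

C2 A5 F0 9F 8E 85 E1 9A BB EF A5 AC EC B1 88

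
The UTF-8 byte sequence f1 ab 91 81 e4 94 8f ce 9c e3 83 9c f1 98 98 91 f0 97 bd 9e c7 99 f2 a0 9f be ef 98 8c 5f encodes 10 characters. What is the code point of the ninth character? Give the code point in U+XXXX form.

Offset 0: leading byte 0xF1 = 11110001 → 4-byte char #1 = F1 AB 91 81.
Offset 4: leading byte 0xE4 = 11100100 → 3-byte char #2 = E4 94 8F.
Offset 7: leading byte 0xCE = 11001110 → 2-byte char #3 = CE 9C.
Offset 9: leading byte 0xE3 = 11100011 → 3-byte char #4 = E3 83 9C.
Offset 12: leading byte 0xF1 = 11110001 → 4-byte char #5 = F1 98 98 91.
Offset 16: leading byte 0xF0 = 11110000 → 4-byte char #6 = F0 97 BD 9E.
Offset 20: leading byte 0xC7 = 11000111 → 2-byte char #7 = C7 99.
Offset 22: leading byte 0xF2 = 11110010 → 4-byte char #8 = F2 A0 9F BE.
Offset 26: leading byte 0xEF = 11101111 → 3-byte char #9 = EF 98 8C.
Leading byte 0xEF = 11101111 matches 1110xxxx → 3-byte sequence.
Byte 1: 0xEF = 11101111, payload 1111 (4 bits).
Byte 2: 0x98 = 10011000 (10xxxxxx ✓), payload 011000.
Byte 3: 0x8C = 10001100 (10xxxxxx ✓), payload 001100.
Concatenate: 1111011000001100 = 0xF60C (16 bits → U+F60C).

U+F60C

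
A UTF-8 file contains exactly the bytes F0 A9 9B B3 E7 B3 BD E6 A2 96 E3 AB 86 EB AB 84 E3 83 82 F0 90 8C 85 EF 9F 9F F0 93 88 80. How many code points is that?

Byte at offset 0: 0xF0 = 11110000 → 4-byte char (#1). Advance 4.
Byte at offset 4: 0xE7 = 11100111 → 3-byte char (#2). Advance 3.
Byte at offset 7: 0xE6 = 11100110 → 3-byte char (#3). Advance 3.
Byte at offset 10: 0xE3 = 11100011 → 3-byte char (#4). Advance 3.
Byte at offset 13: 0xEB = 11101011 → 3-byte char (#5). Advance 3.
Byte at offset 16: 0xE3 = 11100011 → 3-byte char (#6). Advance 3.
Byte at offset 19: 0xF0 = 11110000 → 4-byte char (#7). Advance 4.
Byte at offset 23: 0xEF = 11101111 → 3-byte char (#8). Advance 3.
Byte at offset 26: 0xF0 = 11110000 → 4-byte char (#9). Advance 4.
Reached end at offset 30 after 9 code points.

9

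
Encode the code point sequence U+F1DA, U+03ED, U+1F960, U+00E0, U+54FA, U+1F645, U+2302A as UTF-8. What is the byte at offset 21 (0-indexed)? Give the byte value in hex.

U+F1DA → 3-byte form EF 87 9A at offsets 0–2.
U+03ED → 2-byte form CF AD at offsets 3–4.
U+1F960 → 4-byte form F0 9F A5 A0 at offsets 5–8.
U+00E0 → 2-byte form C3 A0 at offsets 9–10.
U+54FA → 3-byte form E5 93 BA at offsets 11–13.
U+1F645 → 4-byte form F0 9F 99 85 at offsets 14–17.
U+2302A → 4-byte form F0 A3 80 AA at offsets 18–21.
Offset 21 falls in char 7's range; it's byte 4 of F0 A3 80 AA = 0xAA.

0xAA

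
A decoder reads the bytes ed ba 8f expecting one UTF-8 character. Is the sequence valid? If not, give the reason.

Structurally a 3-byte sequence; payload = 0xDE8F.
But 0xDE8F is in U+D800–U+DFFF, the surrogate range. Surrogates are not Unicode scalar values and are forbidden in UTF-8.

invalid (encodes a surrogate (U+D800–U+DFFF))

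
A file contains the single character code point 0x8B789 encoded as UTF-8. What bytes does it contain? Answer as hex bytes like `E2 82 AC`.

F2 8B 9E 89

U+8B789 = 0x8B789 = 571273 decimal. In range U+10000–U+10FFFF → 4-byte form: 11110xxx 10xxxxxx 10xxxxxx 10xxxxxx.
Binary (21 bits): 010001011011110001001.
Split 3+6+6+6: 010 | 001011 | 011110 | 001001.
Byte 1: 11110010 = 0xF2.
Byte 2: 10001011 = 0x8B.
Byte 3: 10011110 = 0x9E.
Byte 4: 10001001 = 0x89.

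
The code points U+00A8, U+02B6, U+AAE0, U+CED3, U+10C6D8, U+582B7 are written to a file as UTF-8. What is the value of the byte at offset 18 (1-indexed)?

0xB7

1-indexed offset 18 is 0-indexed offset 17.
U+00A8 → 2-byte form C2 A8 at offsets 0–1.
U+02B6 → 2-byte form CA B6 at offsets 2–3.
U+AAE0 → 3-byte form EA AB A0 at offsets 4–6.
U+CED3 → 3-byte form EC BB 93 at offsets 7–9.
U+10C6D8 → 4-byte form F4 8C 9B 98 at offsets 10–13.
U+582B7 → 4-byte form F1 98 8A B7 at offsets 14–17.
Offset 17 falls in char 6's range; it's byte 4 of F1 98 8A B7 = 0xB7.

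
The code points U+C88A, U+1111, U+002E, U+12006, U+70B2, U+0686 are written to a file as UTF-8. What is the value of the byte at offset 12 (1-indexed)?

0xE7

1-indexed offset 12 is 0-indexed offset 11.
U+C88A → 3-byte form EC A2 8A at offsets 0–2.
U+1111 → 3-byte form E1 84 91 at offsets 3–5.
U+002E → 1-byte form 2E at offsets 6–6.
U+12006 → 4-byte form F0 92 80 86 at offsets 7–10.
U+70B2 → 3-byte form E7 82 B2 at offsets 11–13.
Offset 11 falls in char 5's range; it's byte 1 of E7 82 B2 = 0xE7.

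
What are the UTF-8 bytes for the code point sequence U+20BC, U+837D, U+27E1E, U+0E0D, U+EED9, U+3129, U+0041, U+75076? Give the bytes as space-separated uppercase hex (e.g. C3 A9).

U+20BC: 3-byte form → E2 82 BC.
U+837D: 3-byte form → E8 8D BD.
U+27E1E: 4-byte form → F0 A7 B8 9E.
U+0E0D: 3-byte form → E0 B8 8D.
U+EED9: 3-byte form → EE BB 99.
U+3129: 3-byte form → E3 84 A9.
U+0041: 1-byte form → 41.
U+75076: 4-byte form → F1 B5 81 B6.
Concatenated (24 bytes): E2 82 BC E8 8D BD F0 A7 B8 9E E0 B8 8D EE BB 99 E3 84 A9 41 F1 B5 81 B6.

E2 82 BC E8 8D BD F0 A7 B8 9E E0 B8 8D EE BB 99 E3 84 A9 41 F1 B5 81 B6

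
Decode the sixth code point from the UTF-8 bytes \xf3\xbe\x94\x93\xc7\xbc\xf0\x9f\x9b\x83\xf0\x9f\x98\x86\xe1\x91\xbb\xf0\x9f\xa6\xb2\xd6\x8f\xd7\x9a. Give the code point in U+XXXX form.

Offset 0: leading byte 0xF3 = 11110011 → 4-byte char #1 = F3 BE 94 93.
Offset 4: leading byte 0xC7 = 11000111 → 2-byte char #2 = C7 BC.
Offset 6: leading byte 0xF0 = 11110000 → 4-byte char #3 = F0 9F 9B 83.
Offset 10: leading byte 0xF0 = 11110000 → 4-byte char #4 = F0 9F 98 86.
Offset 14: leading byte 0xE1 = 11100001 → 3-byte char #5 = E1 91 BB.
Offset 17: leading byte 0xF0 = 11110000 → 4-byte char #6 = F0 9F A6 B2.
Leading byte 0xF0 = 11110000 matches 11110xxx → 4-byte sequence.
Byte 1: 0xF0 = 11110000, payload 000 (3 bits).
Byte 2: 0x9F = 10011111 (10xxxxxx ✓), payload 011111.
Byte 3: 0xA6 = 10100110 (10xxxxxx ✓), payload 100110.
Byte 4: 0xB2 = 10110010 (10xxxxxx ✓), payload 110010.
Concatenate: 000011111100110110010 = 0x1F9B2 (21 bits → U+1F9B2).

U+1F9B2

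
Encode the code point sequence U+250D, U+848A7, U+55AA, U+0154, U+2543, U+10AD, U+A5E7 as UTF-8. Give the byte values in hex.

E2 94 8D F2 84 A2 A7 E5 96 AA C5 94 E2 95 83 E1 82 AD EA 97 A7

U+250D: 3-byte form → E2 94 8D.
U+848A7: 4-byte form → F2 84 A2 A7.
U+55AA: 3-byte form → E5 96 AA.
U+0154: 2-byte form → C5 94.
U+2543: 3-byte form → E2 95 83.
U+10AD: 3-byte form → E1 82 AD.
U+A5E7: 3-byte form → EA 97 A7.
Concatenated (21 bytes): E2 94 8D F2 84 A2 A7 E5 96 AA C5 94 E2 95 83 E1 82 AD EA 97 A7.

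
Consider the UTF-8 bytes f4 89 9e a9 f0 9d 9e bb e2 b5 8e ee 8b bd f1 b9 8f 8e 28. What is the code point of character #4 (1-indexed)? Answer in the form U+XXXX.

U+E2FD

Offset 0: leading byte 0xF4 = 11110100 → 4-byte char #1 = F4 89 9E A9.
Offset 4: leading byte 0xF0 = 11110000 → 4-byte char #2 = F0 9D 9E BB.
Offset 8: leading byte 0xE2 = 11100010 → 3-byte char #3 = E2 B5 8E.
Offset 11: leading byte 0xEE = 11101110 → 3-byte char #4 = EE 8B BD.
Leading byte 0xEE = 11101110 matches 1110xxxx → 3-byte sequence.
Byte 1: 0xEE = 11101110, payload 1110 (4 bits).
Byte 2: 0x8B = 10001011 (10xxxxxx ✓), payload 001011.
Byte 3: 0xBD = 10111101 (10xxxxxx ✓), payload 111101.
Concatenate: 1110001011111101 = 0xE2FD (16 bits → U+E2FD).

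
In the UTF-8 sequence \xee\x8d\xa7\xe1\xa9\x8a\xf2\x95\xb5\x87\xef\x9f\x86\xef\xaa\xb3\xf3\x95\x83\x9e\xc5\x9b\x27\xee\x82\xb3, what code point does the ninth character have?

U+E0B3

Offset 0: leading byte 0xEE = 11101110 → 3-byte char #1 = EE 8D A7.
Offset 3: leading byte 0xE1 = 11100001 → 3-byte char #2 = E1 A9 8A.
Offset 6: leading byte 0xF2 = 11110010 → 4-byte char #3 = F2 95 B5 87.
Offset 10: leading byte 0xEF = 11101111 → 3-byte char #4 = EF 9F 86.
Offset 13: leading byte 0xEF = 11101111 → 3-byte char #5 = EF AA B3.
Offset 16: leading byte 0xF3 = 11110011 → 4-byte char #6 = F3 95 83 9E.
Offset 20: leading byte 0xC5 = 11000101 → 2-byte char #7 = C5 9B.
Offset 22: leading byte 0x27 = 00100111 → 1-byte char #8 = 27.
Offset 23: leading byte 0xEE = 11101110 → 3-byte char #9 = EE 82 B3.
Leading byte 0xEE = 11101110 matches 1110xxxx → 3-byte sequence.
Byte 1: 0xEE = 11101110, payload 1110 (4 bits).
Byte 2: 0x82 = 10000010 (10xxxxxx ✓), payload 000010.
Byte 3: 0xB3 = 10110011 (10xxxxxx ✓), payload 110011.
Concatenate: 1110000010110011 = 0xE0B3 (16 bits → U+E0B3).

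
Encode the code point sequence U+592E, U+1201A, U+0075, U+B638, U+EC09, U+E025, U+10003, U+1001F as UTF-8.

U+592E: 3-byte form → E5 A4 AE.
U+1201A: 4-byte form → F0 92 80 9A.
U+0075: 1-byte form → 75.
U+B638: 3-byte form → EB 98 B8.
U+EC09: 3-byte form → EE B0 89.
U+E025: 3-byte form → EE 80 A5.
U+10003: 4-byte form → F0 90 80 83.
U+1001F: 4-byte form → F0 90 80 9F.
Concatenated (25 bytes): E5 A4 AE F0 92 80 9A 75 EB 98 B8 EE B0 89 EE 80 A5 F0 90 80 83 F0 90 80 9F.

E5 A4 AE F0 92 80 9A 75 EB 98 B8 EE B0 89 EE 80 A5 F0 90 80 83 F0 90 80 9F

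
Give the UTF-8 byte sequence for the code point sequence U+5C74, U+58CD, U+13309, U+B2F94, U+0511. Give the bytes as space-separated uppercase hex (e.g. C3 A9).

E5 B1 B4 E5 A3 8D F0 93 8C 89 F2 B2 BE 94 D4 91

U+5C74: 3-byte form → E5 B1 B4.
U+58CD: 3-byte form → E5 A3 8D.
U+13309: 4-byte form → F0 93 8C 89.
U+B2F94: 4-byte form → F2 B2 BE 94.
U+0511: 2-byte form → D4 91.
Concatenated (16 bytes): E5 B1 B4 E5 A3 8D F0 93 8C 89 F2 B2 BE 94 D4 91.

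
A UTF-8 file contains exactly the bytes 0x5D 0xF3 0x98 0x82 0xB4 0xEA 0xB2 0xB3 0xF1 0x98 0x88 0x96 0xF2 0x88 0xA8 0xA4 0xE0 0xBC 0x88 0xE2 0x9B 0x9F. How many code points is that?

Byte at offset 0: 0x5D = 01011101 → 1-byte char (#1). Advance 1.
Byte at offset 1: 0xF3 = 11110011 → 4-byte char (#2). Advance 4.
Byte at offset 5: 0xEA = 11101010 → 3-byte char (#3). Advance 3.
Byte at offset 8: 0xF1 = 11110001 → 4-byte char (#4). Advance 4.
Byte at offset 12: 0xF2 = 11110010 → 4-byte char (#5). Advance 4.
Byte at offset 16: 0xE0 = 11100000 → 3-byte char (#6). Advance 3.
Byte at offset 19: 0xE2 = 11100010 → 3-byte char (#7). Advance 3.
Reached end at offset 22 after 7 code points.

7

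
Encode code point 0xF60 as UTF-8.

U+0F60 = 0xF60 = 3936 decimal. In range U+0800–U+FFFF → 3-byte form: 1110xxxx 10xxxxxx 10xxxxxx.
Binary (16 bits): 0000111101100000.
Split 4+6+6: 0000 | 111101 | 100000.
Byte 1: 11100000 = 0xE0.
Byte 2: 10111101 = 0xBD.
Byte 3: 10100000 = 0xA0.

E0 BD A0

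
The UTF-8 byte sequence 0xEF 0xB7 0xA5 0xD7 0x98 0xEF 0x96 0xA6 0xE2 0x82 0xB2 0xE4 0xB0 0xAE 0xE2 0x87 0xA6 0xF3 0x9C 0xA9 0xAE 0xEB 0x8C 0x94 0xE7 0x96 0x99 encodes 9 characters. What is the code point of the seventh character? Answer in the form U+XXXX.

U+DCA6E

Offset 0: leading byte 0xEF = 11101111 → 3-byte char #1 = EF B7 A5.
Offset 3: leading byte 0xD7 = 11010111 → 2-byte char #2 = D7 98.
Offset 5: leading byte 0xEF = 11101111 → 3-byte char #3 = EF 96 A6.
Offset 8: leading byte 0xE2 = 11100010 → 3-byte char #4 = E2 82 B2.
Offset 11: leading byte 0xE4 = 11100100 → 3-byte char #5 = E4 B0 AE.
Offset 14: leading byte 0xE2 = 11100010 → 3-byte char #6 = E2 87 A6.
Offset 17: leading byte 0xF3 = 11110011 → 4-byte char #7 = F3 9C A9 AE.
Leading byte 0xF3 = 11110011 matches 11110xxx → 4-byte sequence.
Byte 1: 0xF3 = 11110011, payload 011 (3 bits).
Byte 2: 0x9C = 10011100 (10xxxxxx ✓), payload 011100.
Byte 3: 0xA9 = 10101001 (10xxxxxx ✓), payload 101001.
Byte 4: 0xAE = 10101110 (10xxxxxx ✓), payload 101110.
Concatenate: 011011100101001101110 = 0xDCA6E (21 bits → U+DCA6E).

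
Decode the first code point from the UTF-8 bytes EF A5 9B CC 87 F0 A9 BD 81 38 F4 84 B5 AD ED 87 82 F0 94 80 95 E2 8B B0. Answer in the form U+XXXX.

Offset 0: leading byte 0xEF = 11101111 → 3-byte char #1 = EF A5 9B.
Leading byte 0xEF = 11101111 matches 1110xxxx → 3-byte sequence.
Byte 1: 0xEF = 11101111, payload 1111 (4 bits).
Byte 2: 0xA5 = 10100101 (10xxxxxx ✓), payload 100101.
Byte 3: 0x9B = 10011011 (10xxxxxx ✓), payload 011011.
Concatenate: 1111100101011011 = 0xF95B (16 bits → U+F95B).

U+F95B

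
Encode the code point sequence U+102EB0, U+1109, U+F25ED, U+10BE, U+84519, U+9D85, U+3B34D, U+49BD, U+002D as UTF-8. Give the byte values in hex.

U+102EB0: 4-byte form → F4 82 BA B0.
U+1109: 3-byte form → E1 84 89.
U+F25ED: 4-byte form → F3 B2 97 AD.
U+10BE: 3-byte form → E1 82 BE.
U+84519: 4-byte form → F2 84 94 99.
U+9D85: 3-byte form → E9 B6 85.
U+3B34D: 4-byte form → F0 BB 8D 8D.
U+49BD: 3-byte form → E4 A6 BD.
U+002D: 1-byte form → 2D.
Concatenated (29 bytes): F4 82 BA B0 E1 84 89 F3 B2 97 AD E1 82 BE F2 84 94 99 E9 B6 85 F0 BB 8D 8D E4 A6 BD 2D.

F4 82 BA B0 E1 84 89 F3 B2 97 AD E1 82 BE F2 84 94 99 E9 B6 85 F0 BB 8D 8D E4 A6 BD 2D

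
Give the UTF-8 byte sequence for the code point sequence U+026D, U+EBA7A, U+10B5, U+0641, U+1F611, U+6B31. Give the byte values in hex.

U+026D: 2-byte form → C9 AD.
U+EBA7A: 4-byte form → F3 AB A9 BA.
U+10B5: 3-byte form → E1 82 B5.
U+0641: 2-byte form → D9 81.
U+1F611: 4-byte form → F0 9F 98 91.
U+6B31: 3-byte form → E6 AC B1.
Concatenated (18 bytes): C9 AD F3 AB A9 BA E1 82 B5 D9 81 F0 9F 98 91 E6 AC B1.

C9 AD F3 AB A9 BA E1 82 B5 D9 81 F0 9F 98 91 E6 AC B1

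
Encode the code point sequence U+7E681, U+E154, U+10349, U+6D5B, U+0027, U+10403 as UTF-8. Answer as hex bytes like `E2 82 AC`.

U+7E681: 4-byte form → F1 BE 9A 81.
U+E154: 3-byte form → EE 85 94.
U+10349: 4-byte form → F0 90 8D 89.
U+6D5B: 3-byte form → E6 B5 9B.
U+0027: 1-byte form → 27.
U+10403: 4-byte form → F0 90 90 83.
Concatenated (19 bytes): F1 BE 9A 81 EE 85 94 F0 90 8D 89 E6 B5 9B 27 F0 90 90 83.

F1 BE 9A 81 EE 85 94 F0 90 8D 89 E6 B5 9B 27 F0 90 90 83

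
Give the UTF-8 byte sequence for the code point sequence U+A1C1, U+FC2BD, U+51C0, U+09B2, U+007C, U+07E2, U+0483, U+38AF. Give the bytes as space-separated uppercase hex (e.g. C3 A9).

EA 87 81 F3 BC 8A BD E5 87 80 E0 A6 B2 7C DF A2 D2 83 E3 A2 AF

U+A1C1: 3-byte form → EA 87 81.
U+FC2BD: 4-byte form → F3 BC 8A BD.
U+51C0: 3-byte form → E5 87 80.
U+09B2: 3-byte form → E0 A6 B2.
U+007C: 1-byte form → 7C.
U+07E2: 2-byte form → DF A2.
U+0483: 2-byte form → D2 83.
U+38AF: 3-byte form → E3 A2 AF.
Concatenated (21 bytes): EA 87 81 F3 BC 8A BD E5 87 80 E0 A6 B2 7C DF A2 D2 83 E3 A2 AF.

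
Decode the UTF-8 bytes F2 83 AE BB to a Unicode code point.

U+83BBB

Leading byte 0xF2 = 11110010 matches 11110xxx → 4-byte sequence.
Byte 1: 0xF2 = 11110010, payload 010 (3 bits).
Byte 2: 0x83 = 10000011 (10xxxxxx ✓), payload 000011.
Byte 3: 0xAE = 10101110 (10xxxxxx ✓), payload 101110.
Byte 4: 0xBB = 10111011 (10xxxxxx ✓), payload 111011.
Concatenate: 010000011101110111011 = 0x83BBB (21 bits → U+83BBB).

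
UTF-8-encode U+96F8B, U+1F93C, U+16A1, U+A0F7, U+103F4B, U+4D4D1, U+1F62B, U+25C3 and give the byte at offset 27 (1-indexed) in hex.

1-indexed offset 27 is 0-indexed offset 26.
U+96F8B → 4-byte form F2 96 BE 8B at offsets 0–3.
U+1F93C → 4-byte form F0 9F A4 BC at offsets 4–7.
U+16A1 → 3-byte form E1 9A A1 at offsets 8–10.
U+A0F7 → 3-byte form EA 83 B7 at offsets 11–13.
U+103F4B → 4-byte form F4 83 BD 8B at offsets 14–17.
U+4D4D1 → 4-byte form F1 8D 93 91 at offsets 18–21.
U+1F62B → 4-byte form F0 9F 98 AB at offsets 22–25.
U+25C3 → 3-byte form E2 97 83 at offsets 26–28.
Offset 26 falls in char 8's range; it's byte 1 of E2 97 83 = 0xE2.

0xE2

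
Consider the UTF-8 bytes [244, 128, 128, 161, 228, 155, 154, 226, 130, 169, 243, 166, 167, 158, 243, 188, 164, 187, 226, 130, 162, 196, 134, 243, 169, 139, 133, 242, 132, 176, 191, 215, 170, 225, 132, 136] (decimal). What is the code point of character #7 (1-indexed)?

U+0106

Offset 0: leading byte 0xF4 = 11110100 → 4-byte char #1 = F4 80 80 A1.
Offset 4: leading byte 0xE4 = 11100100 → 3-byte char #2 = E4 9B 9A.
Offset 7: leading byte 0xE2 = 11100010 → 3-byte char #3 = E2 82 A9.
Offset 10: leading byte 0xF3 = 11110011 → 4-byte char #4 = F3 A6 A7 9E.
Offset 14: leading byte 0xF3 = 11110011 → 4-byte char #5 = F3 BC A4 BB.
Offset 18: leading byte 0xE2 = 11100010 → 3-byte char #6 = E2 82 A2.
Offset 21: leading byte 0xC4 = 11000100 → 2-byte char #7 = C4 86.
Leading byte 0xC4 = 11000100 matches 110xxxxx → 2-byte sequence.
Byte 1: 0xC4 = 11000100, payload 00100 (5 bits).
Byte 2: 0x86 = 10000110 (10xxxxxx ✓), payload 000110.
Concatenate: 00100000110 = 0x106 (11 bits → U+0106).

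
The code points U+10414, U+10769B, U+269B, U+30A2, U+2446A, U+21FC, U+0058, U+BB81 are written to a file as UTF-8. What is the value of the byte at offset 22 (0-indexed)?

U+10414 → 4-byte form F0 90 90 94 at offsets 0–3.
U+10769B → 4-byte form F4 87 9A 9B at offsets 4–7.
U+269B → 3-byte form E2 9A 9B at offsets 8–10.
U+30A2 → 3-byte form E3 82 A2 at offsets 11–13.
U+2446A → 4-byte form F0 A4 91 AA at offsets 14–17.
U+21FC → 3-byte form E2 87 BC at offsets 18–20.
U+0058 → 1-byte form 58 at offsets 21–21.
U+BB81 → 3-byte form EB AE 81 at offsets 22–24.
Offset 22 falls in char 8's range; it's byte 1 of EB AE 81 = 0xEB.

0xEB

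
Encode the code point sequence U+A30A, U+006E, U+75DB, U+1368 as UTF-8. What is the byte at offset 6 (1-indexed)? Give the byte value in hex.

0x97

1-indexed offset 6 is 0-indexed offset 5.
U+A30A → 3-byte form EA 8C 8A at offsets 0–2.
U+006E → 1-byte form 6E at offsets 3–3.
U+75DB → 3-byte form E7 97 9B at offsets 4–6.
Offset 5 falls in char 3's range; it's byte 2 of E7 97 9B = 0x97.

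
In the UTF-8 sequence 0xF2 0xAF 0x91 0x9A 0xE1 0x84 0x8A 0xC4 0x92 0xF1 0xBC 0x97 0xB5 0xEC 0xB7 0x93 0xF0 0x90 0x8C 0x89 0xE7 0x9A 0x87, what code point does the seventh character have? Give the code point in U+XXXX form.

U+7687

Offset 0: leading byte 0xF2 = 11110010 → 4-byte char #1 = F2 AF 91 9A.
Offset 4: leading byte 0xE1 = 11100001 → 3-byte char #2 = E1 84 8A.
Offset 7: leading byte 0xC4 = 11000100 → 2-byte char #3 = C4 92.
Offset 9: leading byte 0xF1 = 11110001 → 4-byte char #4 = F1 BC 97 B5.
Offset 13: leading byte 0xEC = 11101100 → 3-byte char #5 = EC B7 93.
Offset 16: leading byte 0xF0 = 11110000 → 4-byte char #6 = F0 90 8C 89.
Offset 20: leading byte 0xE7 = 11100111 → 3-byte char #7 = E7 9A 87.
Leading byte 0xE7 = 11100111 matches 1110xxxx → 3-byte sequence.
Byte 1: 0xE7 = 11100111, payload 0111 (4 bits).
Byte 2: 0x9A = 10011010 (10xxxxxx ✓), payload 011010.
Byte 3: 0x87 = 10000111 (10xxxxxx ✓), payload 000111.
Concatenate: 0111011010000111 = 0x7687 (16 bits → U+7687).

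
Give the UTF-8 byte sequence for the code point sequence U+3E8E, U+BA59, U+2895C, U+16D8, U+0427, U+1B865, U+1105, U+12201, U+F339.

E3 BA 8E EB A9 99 F0 A8 A5 9C E1 9B 98 D0 A7 F0 9B A1 A5 E1 84 85 F0 92 88 81 EF 8C B9

U+3E8E: 3-byte form → E3 BA 8E.
U+BA59: 3-byte form → EB A9 99.
U+2895C: 4-byte form → F0 A8 A5 9C.
U+16D8: 3-byte form → E1 9B 98.
U+0427: 2-byte form → D0 A7.
U+1B865: 4-byte form → F0 9B A1 A5.
U+1105: 3-byte form → E1 84 85.
U+12201: 4-byte form → F0 92 88 81.
U+F339: 3-byte form → EF 8C B9.
Concatenated (29 bytes): E3 BA 8E EB A9 99 F0 A8 A5 9C E1 9B 98 D0 A7 F0 9B A1 A5 E1 84 85 F0 92 88 81 EF 8C B9.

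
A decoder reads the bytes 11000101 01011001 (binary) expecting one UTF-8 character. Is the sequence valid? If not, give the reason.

Leading byte 0xC5 = 11000101 → 2-byte form.
Byte 2 is 0x59 = 01011001, which is not 10xxxxxx — expected a continuation byte.

invalid (non-continuation byte where continuation expected)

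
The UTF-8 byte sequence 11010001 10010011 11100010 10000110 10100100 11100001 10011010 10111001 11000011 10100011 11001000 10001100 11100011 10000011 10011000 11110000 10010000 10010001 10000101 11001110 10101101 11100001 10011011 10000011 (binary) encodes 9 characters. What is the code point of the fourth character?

U+00E3

Offset 0: leading byte 0xD1 = 11010001 → 2-byte char #1 = D1 93.
Offset 2: leading byte 0xE2 = 11100010 → 3-byte char #2 = E2 86 A4.
Offset 5: leading byte 0xE1 = 11100001 → 3-byte char #3 = E1 9A B9.
Offset 8: leading byte 0xC3 = 11000011 → 2-byte char #4 = C3 A3.
Leading byte 0xC3 = 11000011 matches 110xxxxx → 2-byte sequence.
Byte 1: 0xC3 = 11000011, payload 00011 (5 bits).
Byte 2: 0xA3 = 10100011 (10xxxxxx ✓), payload 100011.
Concatenate: 00011100011 = 0xE3 (11 bits → U+00E3).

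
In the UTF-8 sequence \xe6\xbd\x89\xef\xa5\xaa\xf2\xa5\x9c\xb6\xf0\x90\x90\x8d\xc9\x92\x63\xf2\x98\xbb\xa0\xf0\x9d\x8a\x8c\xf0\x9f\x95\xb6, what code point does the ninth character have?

Offset 0: leading byte 0xE6 = 11100110 → 3-byte char #1 = E6 BD 89.
Offset 3: leading byte 0xEF = 11101111 → 3-byte char #2 = EF A5 AA.
Offset 6: leading byte 0xF2 = 11110010 → 4-byte char #3 = F2 A5 9C B6.
Offset 10: leading byte 0xF0 = 11110000 → 4-byte char #4 = F0 90 90 8D.
Offset 14: leading byte 0xC9 = 11001001 → 2-byte char #5 = C9 92.
Offset 16: leading byte 0x63 = 01100011 → 1-byte char #6 = 63.
Offset 17: leading byte 0xF2 = 11110010 → 4-byte char #7 = F2 98 BB A0.
Offset 21: leading byte 0xF0 = 11110000 → 4-byte char #8 = F0 9D 8A 8C.
Offset 25: leading byte 0xF0 = 11110000 → 4-byte char #9 = F0 9F 95 B6.
Leading byte 0xF0 = 11110000 matches 11110xxx → 4-byte sequence.
Byte 1: 0xF0 = 11110000, payload 000 (3 bits).
Byte 2: 0x9F = 10011111 (10xxxxxx ✓), payload 011111.
Byte 3: 0x95 = 10010101 (10xxxxxx ✓), payload 010101.
Byte 4: 0xB6 = 10110110 (10xxxxxx ✓), payload 110110.
Concatenate: 000011111010101110110 = 0x1F576 (21 bits → U+1F576).

U+1F576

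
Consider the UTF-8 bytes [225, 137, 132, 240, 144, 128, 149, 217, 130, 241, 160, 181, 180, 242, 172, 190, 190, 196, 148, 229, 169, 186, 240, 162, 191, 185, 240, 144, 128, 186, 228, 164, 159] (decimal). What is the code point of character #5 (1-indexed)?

Offset 0: leading byte 0xE1 = 11100001 → 3-byte char #1 = E1 89 84.
Offset 3: leading byte 0xF0 = 11110000 → 4-byte char #2 = F0 90 80 95.
Offset 7: leading byte 0xD9 = 11011001 → 2-byte char #3 = D9 82.
Offset 9: leading byte 0xF1 = 11110001 → 4-byte char #4 = F1 A0 B5 B4.
Offset 13: leading byte 0xF2 = 11110010 → 4-byte char #5 = F2 AC BE BE.
Leading byte 0xF2 = 11110010 matches 11110xxx → 4-byte sequence.
Byte 1: 0xF2 = 11110010, payload 010 (3 bits).
Byte 2: 0xAC = 10101100 (10xxxxxx ✓), payload 101100.
Byte 3: 0xBE = 10111110 (10xxxxxx ✓), payload 111110.
Byte 4: 0xBE = 10111110 (10xxxxxx ✓), payload 111110.
Concatenate: 010101100111110111110 = 0xACFBE (21 bits → U+ACFBE).

U+ACFBE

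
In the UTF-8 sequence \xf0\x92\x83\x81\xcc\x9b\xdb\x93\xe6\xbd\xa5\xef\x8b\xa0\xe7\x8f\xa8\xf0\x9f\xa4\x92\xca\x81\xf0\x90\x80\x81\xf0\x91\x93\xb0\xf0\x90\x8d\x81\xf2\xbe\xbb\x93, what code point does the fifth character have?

Offset 0: leading byte 0xF0 = 11110000 → 4-byte char #1 = F0 92 83 81.
Offset 4: leading byte 0xCC = 11001100 → 2-byte char #2 = CC 9B.
Offset 6: leading byte 0xDB = 11011011 → 2-byte char #3 = DB 93.
Offset 8: leading byte 0xE6 = 11100110 → 3-byte char #4 = E6 BD A5.
Offset 11: leading byte 0xEF = 11101111 → 3-byte char #5 = EF 8B A0.
Leading byte 0xEF = 11101111 matches 1110xxxx → 3-byte sequence.
Byte 1: 0xEF = 11101111, payload 1111 (4 bits).
Byte 2: 0x8B = 10001011 (10xxxxxx ✓), payload 001011.
Byte 3: 0xA0 = 10100000 (10xxxxxx ✓), payload 100000.
Concatenate: 1111001011100000 = 0xF2E0 (16 bits → U+F2E0).

U+F2E0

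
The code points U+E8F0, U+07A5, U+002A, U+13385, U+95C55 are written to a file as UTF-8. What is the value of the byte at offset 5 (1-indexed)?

0xA5

1-indexed offset 5 is 0-indexed offset 4.
U+E8F0 → 3-byte form EE A3 B0 at offsets 0–2.
U+07A5 → 2-byte form DE A5 at offsets 3–4.
Offset 4 falls in char 2's range; it's byte 2 of DE A5 = 0xA5.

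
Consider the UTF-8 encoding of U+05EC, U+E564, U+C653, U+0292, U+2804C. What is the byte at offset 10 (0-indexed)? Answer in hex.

0xF0

U+05EC → 2-byte form D7 AC at offsets 0–1.
U+E564 → 3-byte form EE 95 A4 at offsets 2–4.
U+C653 → 3-byte form EC 99 93 at offsets 5–7.
U+0292 → 2-byte form CA 92 at offsets 8–9.
U+2804C → 4-byte form F0 A8 81 8C at offsets 10–13.
Offset 10 falls in char 5's range; it's byte 1 of F0 A8 81 8C = 0xF0.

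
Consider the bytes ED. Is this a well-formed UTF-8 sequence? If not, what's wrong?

invalid (sequence truncated)

Leading byte 0xED = 11101101 → 3-byte form, but only 1 byte is present.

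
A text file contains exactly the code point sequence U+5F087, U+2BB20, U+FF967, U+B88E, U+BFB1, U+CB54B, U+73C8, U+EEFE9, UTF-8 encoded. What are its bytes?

U+5F087: 4-byte form → F1 9F 82 87.
U+2BB20: 4-byte form → F0 AB AC A0.
U+FF967: 4-byte form → F3 BF A5 A7.
U+B88E: 3-byte form → EB A2 8E.
U+BFB1: 3-byte form → EB BE B1.
U+CB54B: 4-byte form → F3 8B 95 8B.
U+73C8: 3-byte form → E7 8F 88.
U+EEFE9: 4-byte form → F3 AE BF A9.
Concatenated (29 bytes): F1 9F 82 87 F0 AB AC A0 F3 BF A5 A7 EB A2 8E EB BE B1 F3 8B 95 8B E7 8F 88 F3 AE BF A9.

F1 9F 82 87 F0 AB AC A0 F3 BF A5 A7 EB A2 8E EB BE B1 F3 8B 95 8B E7 8F 88 F3 AE BF A9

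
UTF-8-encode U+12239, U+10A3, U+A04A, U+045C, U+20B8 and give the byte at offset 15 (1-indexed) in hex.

0xB8

1-indexed offset 15 is 0-indexed offset 14.
U+12239 → 4-byte form F0 92 88 B9 at offsets 0–3.
U+10A3 → 3-byte form E1 82 A3 at offsets 4–6.
U+A04A → 3-byte form EA 81 8A at offsets 7–9.
U+045C → 2-byte form D1 9C at offsets 10–11.
U+20B8 → 3-byte form E2 82 B8 at offsets 12–14.
Offset 14 falls in char 5's range; it's byte 3 of E2 82 B8 = 0xB8.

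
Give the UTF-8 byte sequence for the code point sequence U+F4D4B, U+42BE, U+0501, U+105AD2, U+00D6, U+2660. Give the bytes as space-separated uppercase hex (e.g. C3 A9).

F3 B4 B5 8B E4 8A BE D4 81 F4 85 AB 92 C3 96 E2 99 A0

U+F4D4B: 4-byte form → F3 B4 B5 8B.
U+42BE: 3-byte form → E4 8A BE.
U+0501: 2-byte form → D4 81.
U+105AD2: 4-byte form → F4 85 AB 92.
U+00D6: 2-byte form → C3 96.
U+2660: 3-byte form → E2 99 A0.
Concatenated (18 bytes): F3 B4 B5 8B E4 8A BE D4 81 F4 85 AB 92 C3 96 E2 99 A0.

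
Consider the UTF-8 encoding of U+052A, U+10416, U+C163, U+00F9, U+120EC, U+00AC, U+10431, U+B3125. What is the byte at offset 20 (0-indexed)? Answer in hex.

0xB1

U+052A → 2-byte form D4 AA at offsets 0–1.
U+10416 → 4-byte form F0 90 90 96 at offsets 2–5.
U+C163 → 3-byte form EC 85 A3 at offsets 6–8.
U+00F9 → 2-byte form C3 B9 at offsets 9–10.
U+120EC → 4-byte form F0 92 83 AC at offsets 11–14.
U+00AC → 2-byte form C2 AC at offsets 15–16.
U+10431 → 4-byte form F0 90 90 B1 at offsets 17–20.
Offset 20 falls in char 7's range; it's byte 4 of F0 90 90 B1 = 0xB1.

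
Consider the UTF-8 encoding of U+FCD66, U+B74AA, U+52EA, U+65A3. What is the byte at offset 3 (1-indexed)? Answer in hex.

0xB5

1-indexed offset 3 is 0-indexed offset 2.
U+FCD66 → 4-byte form F3 BC B5 A6 at offsets 0–3.
Offset 2 falls in char 1's range; it's byte 3 of F3 BC B5 A6 = 0xB5.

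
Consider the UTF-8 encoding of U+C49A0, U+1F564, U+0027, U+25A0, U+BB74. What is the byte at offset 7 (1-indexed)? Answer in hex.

1-indexed offset 7 is 0-indexed offset 6.
U+C49A0 → 4-byte form F3 84 A6 A0 at offsets 0–3.
U+1F564 → 4-byte form F0 9F 95 A4 at offsets 4–7.
Offset 6 falls in char 2's range; it's byte 3 of F0 9F 95 A4 = 0x95.

0x95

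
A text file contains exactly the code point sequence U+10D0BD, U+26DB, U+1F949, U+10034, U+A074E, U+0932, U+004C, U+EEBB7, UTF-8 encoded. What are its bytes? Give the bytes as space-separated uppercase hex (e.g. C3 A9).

F4 8D 82 BD E2 9B 9B F0 9F A5 89 F0 90 80 B4 F2 A0 9D 8E E0 A4 B2 4C F3 AE AE B7

U+10D0BD: 4-byte form → F4 8D 82 BD.
U+26DB: 3-byte form → E2 9B 9B.
U+1F949: 4-byte form → F0 9F A5 89.
U+10034: 4-byte form → F0 90 80 B4.
U+A074E: 4-byte form → F2 A0 9D 8E.
U+0932: 3-byte form → E0 A4 B2.
U+004C: 1-byte form → 4C.
U+EEBB7: 4-byte form → F3 AE AE B7.
Concatenated (27 bytes): F4 8D 82 BD E2 9B 9B F0 9F A5 89 F0 90 80 B4 F2 A0 9D 8E E0 A4 B2 4C F3 AE AE B7.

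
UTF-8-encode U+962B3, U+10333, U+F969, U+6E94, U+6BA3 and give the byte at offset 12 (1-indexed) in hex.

0xE6

1-indexed offset 12 is 0-indexed offset 11.
U+962B3 → 4-byte form F2 96 8A B3 at offsets 0–3.
U+10333 → 4-byte form F0 90 8C B3 at offsets 4–7.
U+F969 → 3-byte form EF A5 A9 at offsets 8–10.
U+6E94 → 3-byte form E6 BA 94 at offsets 11–13.
Offset 11 falls in char 4's range; it's byte 1 of E6 BA 94 = 0xE6.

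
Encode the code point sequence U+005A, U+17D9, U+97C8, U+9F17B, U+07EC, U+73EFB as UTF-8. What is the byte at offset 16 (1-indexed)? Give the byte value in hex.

1-indexed offset 16 is 0-indexed offset 15.
U+005A → 1-byte form 5A at offsets 0–0.
U+17D9 → 3-byte form E1 9F 99 at offsets 1–3.
U+97C8 → 3-byte form E9 9F 88 at offsets 4–6.
U+9F17B → 4-byte form F2 9F 85 BB at offsets 7–10.
U+07EC → 2-byte form DF AC at offsets 11–12.
U+73EFB → 4-byte form F1 B3 BB BB at offsets 13–16.
Offset 15 falls in char 6's range; it's byte 3 of F1 B3 BB BB = 0xBB.

0xBB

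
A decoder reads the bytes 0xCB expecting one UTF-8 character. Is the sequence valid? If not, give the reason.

Leading byte 0xCB = 11001011 → 2-byte form, but only 1 byte is present.

invalid (sequence truncated)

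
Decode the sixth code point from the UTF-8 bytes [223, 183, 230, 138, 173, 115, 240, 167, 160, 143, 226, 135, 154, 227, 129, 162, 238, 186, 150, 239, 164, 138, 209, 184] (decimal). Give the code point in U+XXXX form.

U+3062

Offset 0: leading byte 0xDF = 11011111 → 2-byte char #1 = DF B7.
Offset 2: leading byte 0xE6 = 11100110 → 3-byte char #2 = E6 8A AD.
Offset 5: leading byte 0x73 = 01110011 → 1-byte char #3 = 73.
Offset 6: leading byte 0xF0 = 11110000 → 4-byte char #4 = F0 A7 A0 8F.
Offset 10: leading byte 0xE2 = 11100010 → 3-byte char #5 = E2 87 9A.
Offset 13: leading byte 0xE3 = 11100011 → 3-byte char #6 = E3 81 A2.
Leading byte 0xE3 = 11100011 matches 1110xxxx → 3-byte sequence.
Byte 1: 0xE3 = 11100011, payload 0011 (4 bits).
Byte 2: 0x81 = 10000001 (10xxxxxx ✓), payload 000001.
Byte 3: 0xA2 = 10100010 (10xxxxxx ✓), payload 100010.
Concatenate: 0011000001100010 = 0x3062 (16 bits → U+3062).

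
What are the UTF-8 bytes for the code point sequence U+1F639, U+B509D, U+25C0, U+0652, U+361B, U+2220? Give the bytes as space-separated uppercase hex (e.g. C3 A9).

F0 9F 98 B9 F2 B5 82 9D E2 97 80 D9 92 E3 98 9B E2 88 A0

U+1F639: 4-byte form → F0 9F 98 B9.
U+B509D: 4-byte form → F2 B5 82 9D.
U+25C0: 3-byte form → E2 97 80.
U+0652: 2-byte form → D9 92.
U+361B: 3-byte form → E3 98 9B.
U+2220: 3-byte form → E2 88 A0.
Concatenated (19 bytes): F0 9F 98 B9 F2 B5 82 9D E2 97 80 D9 92 E3 98 9B E2 88 A0.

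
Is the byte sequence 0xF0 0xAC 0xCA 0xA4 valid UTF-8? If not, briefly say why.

invalid (non-continuation byte where continuation expected)

Leading byte 0xF0 = 11110000 → 4-byte form.
Byte 3 is 0xCA = 11001010, which is not 10xxxxxx — expected a continuation byte.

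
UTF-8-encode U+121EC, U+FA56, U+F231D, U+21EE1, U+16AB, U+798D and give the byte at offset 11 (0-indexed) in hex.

0xF0

U+121EC → 4-byte form F0 92 87 AC at offsets 0–3.
U+FA56 → 3-byte form EF A9 96 at offsets 4–6.
U+F231D → 4-byte form F3 B2 8C 9D at offsets 7–10.
U+21EE1 → 4-byte form F0 A1 BB A1 at offsets 11–14.
Offset 11 falls in char 4's range; it's byte 1 of F0 A1 BB A1 = 0xF0.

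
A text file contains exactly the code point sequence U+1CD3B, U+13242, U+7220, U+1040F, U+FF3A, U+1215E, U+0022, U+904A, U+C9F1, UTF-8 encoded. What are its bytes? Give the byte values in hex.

F0 9C B4 BB F0 93 89 82 E7 88 A0 F0 90 90 8F EF BC BA F0 92 85 9E 22 E9 81 8A EC A7 B1

U+1CD3B: 4-byte form → F0 9C B4 BB.
U+13242: 4-byte form → F0 93 89 82.
U+7220: 3-byte form → E7 88 A0.
U+1040F: 4-byte form → F0 90 90 8F.
U+FF3A: 3-byte form → EF BC BA.
U+1215E: 4-byte form → F0 92 85 9E.
U+0022: 1-byte form → 22.
U+904A: 3-byte form → E9 81 8A.
U+C9F1: 3-byte form → EC A7 B1.
Concatenated (29 bytes): F0 9C B4 BB F0 93 89 82 E7 88 A0 F0 90 90 8F EF BC BA F0 92 85 9E 22 E9 81 8A EC A7 B1.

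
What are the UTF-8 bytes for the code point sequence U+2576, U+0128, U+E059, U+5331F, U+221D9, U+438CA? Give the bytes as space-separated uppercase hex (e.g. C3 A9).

E2 95 B6 C4 A8 EE 81 99 F1 93 8C 9F F0 A2 87 99 F1 83 A3 8A

U+2576: 3-byte form → E2 95 B6.
U+0128: 2-byte form → C4 A8.
U+E059: 3-byte form → EE 81 99.
U+5331F: 4-byte form → F1 93 8C 9F.
U+221D9: 4-byte form → F0 A2 87 99.
U+438CA: 4-byte form → F1 83 A3 8A.
Concatenated (20 bytes): E2 95 B6 C4 A8 EE 81 99 F1 93 8C 9F F0 A2 87 99 F1 83 A3 8A.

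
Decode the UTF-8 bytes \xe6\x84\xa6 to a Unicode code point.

Leading byte 0xE6 = 11100110 matches 1110xxxx → 3-byte sequence.
Byte 1: 0xE6 = 11100110, payload 0110 (4 bits).
Byte 2: 0x84 = 10000100 (10xxxxxx ✓), payload 000100.
Byte 3: 0xA6 = 10100110 (10xxxxxx ✓), payload 100110.
Concatenate: 0110000100100110 = 0x6126 (16 bits → U+6126).

U+6126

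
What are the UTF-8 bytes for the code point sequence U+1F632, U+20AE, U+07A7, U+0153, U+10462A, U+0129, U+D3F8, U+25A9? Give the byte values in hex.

F0 9F 98 B2 E2 82 AE DE A7 C5 93 F4 84 98 AA C4 A9 ED 8F B8 E2 96 A9

U+1F632: 4-byte form → F0 9F 98 B2.
U+20AE: 3-byte form → E2 82 AE.
U+07A7: 2-byte form → DE A7.
U+0153: 2-byte form → C5 93.
U+10462A: 4-byte form → F4 84 98 AA.
U+0129: 2-byte form → C4 A9.
U+D3F8: 3-byte form → ED 8F B8.
U+25A9: 3-byte form → E2 96 A9.
Concatenated (23 bytes): F0 9F 98 B2 E2 82 AE DE A7 C5 93 F4 84 98 AA C4 A9 ED 8F B8 E2 96 A9.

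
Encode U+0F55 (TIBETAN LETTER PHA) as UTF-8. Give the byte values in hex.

E0 BD 95

U+0F55 = 0xF55 = 3925 decimal. In range U+0800–U+FFFF → 3-byte form: 1110xxxx 10xxxxxx 10xxxxxx.
Binary (16 bits): 0000111101010101.
Split 4+6+6: 0000 | 111101 | 010101.
Byte 1: 11100000 = 0xE0.
Byte 2: 10111101 = 0xBD.
Byte 3: 10010101 = 0x95.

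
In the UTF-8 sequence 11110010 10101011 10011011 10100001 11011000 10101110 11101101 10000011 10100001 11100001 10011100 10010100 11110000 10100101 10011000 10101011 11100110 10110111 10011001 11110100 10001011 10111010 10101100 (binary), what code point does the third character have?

U+D0E1

Offset 0: leading byte 0xF2 = 11110010 → 4-byte char #1 = F2 AB 9B A1.
Offset 4: leading byte 0xD8 = 11011000 → 2-byte char #2 = D8 AE.
Offset 6: leading byte 0xED = 11101101 → 3-byte char #3 = ED 83 A1.
Leading byte 0xED = 11101101 matches 1110xxxx → 3-byte sequence.
Byte 1: 0xED = 11101101, payload 1101 (4 bits).
Byte 2: 0x83 = 10000011 (10xxxxxx ✓), payload 000011.
Byte 3: 0xA1 = 10100001 (10xxxxxx ✓), payload 100001.
Concatenate: 1101000011100001 = 0xD0E1 (16 bits → U+D0E1).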